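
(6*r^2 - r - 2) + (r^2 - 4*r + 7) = 7*r^2 - 5*r + 5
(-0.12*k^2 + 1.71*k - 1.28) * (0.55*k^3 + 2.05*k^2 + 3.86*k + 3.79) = -0.066*k^5 + 0.6945*k^4 + 2.3383*k^3 + 3.5218*k^2 + 1.5401*k - 4.8512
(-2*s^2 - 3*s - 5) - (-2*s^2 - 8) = 3 - 3*s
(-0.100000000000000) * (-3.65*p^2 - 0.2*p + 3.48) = 0.365*p^2 + 0.02*p - 0.348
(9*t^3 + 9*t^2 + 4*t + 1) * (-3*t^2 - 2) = -27*t^5 - 27*t^4 - 30*t^3 - 21*t^2 - 8*t - 2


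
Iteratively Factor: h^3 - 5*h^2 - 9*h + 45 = (h - 5)*(h^2 - 9) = (h - 5)*(h - 3)*(h + 3)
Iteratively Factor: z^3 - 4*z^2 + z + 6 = (z + 1)*(z^2 - 5*z + 6) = (z - 3)*(z + 1)*(z - 2)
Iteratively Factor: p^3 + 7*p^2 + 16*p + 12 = (p + 2)*(p^2 + 5*p + 6) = (p + 2)*(p + 3)*(p + 2)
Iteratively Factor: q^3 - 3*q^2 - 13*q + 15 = (q - 5)*(q^2 + 2*q - 3) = (q - 5)*(q - 1)*(q + 3)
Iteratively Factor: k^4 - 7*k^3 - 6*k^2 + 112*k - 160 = (k + 4)*(k^3 - 11*k^2 + 38*k - 40) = (k - 4)*(k + 4)*(k^2 - 7*k + 10) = (k - 5)*(k - 4)*(k + 4)*(k - 2)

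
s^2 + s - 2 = (s - 1)*(s + 2)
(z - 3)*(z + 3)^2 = z^3 + 3*z^2 - 9*z - 27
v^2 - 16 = (v - 4)*(v + 4)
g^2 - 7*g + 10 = (g - 5)*(g - 2)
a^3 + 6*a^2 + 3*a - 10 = (a - 1)*(a + 2)*(a + 5)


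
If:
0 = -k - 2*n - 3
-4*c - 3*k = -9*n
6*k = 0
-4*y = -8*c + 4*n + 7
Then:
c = -27/8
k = 0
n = -3/2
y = -7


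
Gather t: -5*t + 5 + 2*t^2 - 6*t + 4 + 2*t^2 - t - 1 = 4*t^2 - 12*t + 8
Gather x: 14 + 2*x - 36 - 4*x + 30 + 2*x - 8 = 0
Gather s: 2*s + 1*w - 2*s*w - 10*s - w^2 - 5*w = s*(-2*w - 8) - w^2 - 4*w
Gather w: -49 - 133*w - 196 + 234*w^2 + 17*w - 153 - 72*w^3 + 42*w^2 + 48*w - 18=-72*w^3 + 276*w^2 - 68*w - 416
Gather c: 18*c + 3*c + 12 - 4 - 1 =21*c + 7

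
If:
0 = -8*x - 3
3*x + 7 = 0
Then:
No Solution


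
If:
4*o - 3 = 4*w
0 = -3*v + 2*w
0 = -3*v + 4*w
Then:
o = 3/4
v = 0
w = 0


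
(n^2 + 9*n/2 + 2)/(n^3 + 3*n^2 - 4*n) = (n + 1/2)/(n*(n - 1))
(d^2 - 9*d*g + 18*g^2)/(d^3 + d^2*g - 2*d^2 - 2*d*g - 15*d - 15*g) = (-d^2 + 9*d*g - 18*g^2)/(-d^3 - d^2*g + 2*d^2 + 2*d*g + 15*d + 15*g)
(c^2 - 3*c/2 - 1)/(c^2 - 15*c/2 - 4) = (c - 2)/(c - 8)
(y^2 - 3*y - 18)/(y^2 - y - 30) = (y + 3)/(y + 5)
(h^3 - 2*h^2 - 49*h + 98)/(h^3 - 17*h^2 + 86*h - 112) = (h + 7)/(h - 8)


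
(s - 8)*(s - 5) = s^2 - 13*s + 40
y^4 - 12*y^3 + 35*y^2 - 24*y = y*(y - 8)*(y - 3)*(y - 1)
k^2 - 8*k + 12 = (k - 6)*(k - 2)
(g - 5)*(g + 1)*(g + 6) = g^3 + 2*g^2 - 29*g - 30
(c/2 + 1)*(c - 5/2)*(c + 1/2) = c^3/2 - 21*c/8 - 5/4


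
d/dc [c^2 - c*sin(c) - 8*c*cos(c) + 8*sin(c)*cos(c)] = 8*c*sin(c) - c*cos(c) + 2*c - sin(c) - 8*cos(c) + 8*cos(2*c)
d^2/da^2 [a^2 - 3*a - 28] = 2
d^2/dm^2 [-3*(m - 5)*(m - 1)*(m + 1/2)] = 33 - 18*m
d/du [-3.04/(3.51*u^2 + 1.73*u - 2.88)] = (21.3408*u + 5.2592)/(3.51*u^2 + 1.73*u - 2.88)^2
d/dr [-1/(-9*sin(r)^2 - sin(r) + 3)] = -(18*sin(r) + 1)*cos(r)/(9*sin(r)^2 + sin(r) - 3)^2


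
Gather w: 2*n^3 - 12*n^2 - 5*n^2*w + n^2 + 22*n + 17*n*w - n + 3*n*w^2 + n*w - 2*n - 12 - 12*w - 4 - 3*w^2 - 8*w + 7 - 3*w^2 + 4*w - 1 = 2*n^3 - 11*n^2 + 19*n + w^2*(3*n - 6) + w*(-5*n^2 + 18*n - 16) - 10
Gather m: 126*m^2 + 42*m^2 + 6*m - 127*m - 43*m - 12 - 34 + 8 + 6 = 168*m^2 - 164*m - 32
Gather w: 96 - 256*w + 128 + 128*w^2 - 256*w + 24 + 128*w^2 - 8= 256*w^2 - 512*w + 240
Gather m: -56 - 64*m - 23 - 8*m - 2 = -72*m - 81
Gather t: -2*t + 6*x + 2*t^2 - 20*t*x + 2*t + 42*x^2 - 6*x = 2*t^2 - 20*t*x + 42*x^2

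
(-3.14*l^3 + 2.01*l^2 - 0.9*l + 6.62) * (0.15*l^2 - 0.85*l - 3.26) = -0.471*l^5 + 2.9705*l^4 + 8.3929*l^3 - 4.7946*l^2 - 2.693*l - 21.5812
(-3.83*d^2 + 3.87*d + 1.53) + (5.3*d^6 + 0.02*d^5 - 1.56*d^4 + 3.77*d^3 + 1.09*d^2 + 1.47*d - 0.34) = 5.3*d^6 + 0.02*d^5 - 1.56*d^4 + 3.77*d^3 - 2.74*d^2 + 5.34*d + 1.19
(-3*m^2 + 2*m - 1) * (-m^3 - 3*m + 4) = 3*m^5 - 2*m^4 + 10*m^3 - 18*m^2 + 11*m - 4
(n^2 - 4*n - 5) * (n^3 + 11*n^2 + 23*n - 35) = n^5 + 7*n^4 - 26*n^3 - 182*n^2 + 25*n + 175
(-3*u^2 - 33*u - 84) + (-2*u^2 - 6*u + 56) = -5*u^2 - 39*u - 28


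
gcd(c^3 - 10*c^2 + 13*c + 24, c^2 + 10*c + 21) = 1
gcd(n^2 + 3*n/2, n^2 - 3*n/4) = n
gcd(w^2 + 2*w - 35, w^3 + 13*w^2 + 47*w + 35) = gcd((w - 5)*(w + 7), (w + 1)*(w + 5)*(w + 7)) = w + 7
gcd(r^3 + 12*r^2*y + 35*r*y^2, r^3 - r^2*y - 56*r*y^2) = r^2 + 7*r*y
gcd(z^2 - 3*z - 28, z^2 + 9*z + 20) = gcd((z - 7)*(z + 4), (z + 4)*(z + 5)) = z + 4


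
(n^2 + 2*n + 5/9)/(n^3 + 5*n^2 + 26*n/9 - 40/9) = (3*n + 1)/(3*n^2 + 10*n - 8)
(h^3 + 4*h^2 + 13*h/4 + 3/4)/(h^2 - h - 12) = (h^2 + h + 1/4)/(h - 4)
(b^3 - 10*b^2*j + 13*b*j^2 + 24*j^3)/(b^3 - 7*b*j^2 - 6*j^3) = (b - 8*j)/(b + 2*j)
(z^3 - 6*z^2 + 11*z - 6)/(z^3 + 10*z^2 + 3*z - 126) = (z^2 - 3*z + 2)/(z^2 + 13*z + 42)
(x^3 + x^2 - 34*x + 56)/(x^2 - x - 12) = (x^2 + 5*x - 14)/(x + 3)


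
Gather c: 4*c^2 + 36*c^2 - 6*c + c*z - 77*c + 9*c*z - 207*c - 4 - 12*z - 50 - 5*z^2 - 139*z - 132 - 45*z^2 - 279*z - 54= 40*c^2 + c*(10*z - 290) - 50*z^2 - 430*z - 240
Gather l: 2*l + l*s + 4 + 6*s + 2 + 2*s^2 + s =l*(s + 2) + 2*s^2 + 7*s + 6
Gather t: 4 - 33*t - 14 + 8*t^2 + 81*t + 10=8*t^2 + 48*t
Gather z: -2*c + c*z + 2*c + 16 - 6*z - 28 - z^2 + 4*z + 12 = -z^2 + z*(c - 2)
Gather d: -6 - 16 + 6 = -16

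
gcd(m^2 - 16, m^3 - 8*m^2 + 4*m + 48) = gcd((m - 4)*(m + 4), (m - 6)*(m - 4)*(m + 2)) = m - 4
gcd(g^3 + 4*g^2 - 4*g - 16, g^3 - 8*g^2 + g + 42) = g + 2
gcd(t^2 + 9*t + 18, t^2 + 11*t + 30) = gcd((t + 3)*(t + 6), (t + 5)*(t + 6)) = t + 6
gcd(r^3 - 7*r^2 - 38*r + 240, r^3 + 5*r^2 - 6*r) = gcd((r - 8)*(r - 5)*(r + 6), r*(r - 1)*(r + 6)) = r + 6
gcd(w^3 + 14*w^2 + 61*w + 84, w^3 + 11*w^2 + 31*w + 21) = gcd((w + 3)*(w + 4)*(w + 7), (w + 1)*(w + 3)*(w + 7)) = w^2 + 10*w + 21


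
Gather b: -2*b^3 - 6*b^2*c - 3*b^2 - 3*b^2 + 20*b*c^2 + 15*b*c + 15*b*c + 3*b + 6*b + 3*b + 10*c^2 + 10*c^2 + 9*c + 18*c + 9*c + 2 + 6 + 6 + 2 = -2*b^3 + b^2*(-6*c - 6) + b*(20*c^2 + 30*c + 12) + 20*c^2 + 36*c + 16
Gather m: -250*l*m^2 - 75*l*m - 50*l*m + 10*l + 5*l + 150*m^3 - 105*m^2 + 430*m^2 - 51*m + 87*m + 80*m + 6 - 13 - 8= 15*l + 150*m^3 + m^2*(325 - 250*l) + m*(116 - 125*l) - 15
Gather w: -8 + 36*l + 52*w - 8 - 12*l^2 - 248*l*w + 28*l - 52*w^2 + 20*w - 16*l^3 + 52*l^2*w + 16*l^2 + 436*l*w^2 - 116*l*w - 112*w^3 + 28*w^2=-16*l^3 + 4*l^2 + 64*l - 112*w^3 + w^2*(436*l - 24) + w*(52*l^2 - 364*l + 72) - 16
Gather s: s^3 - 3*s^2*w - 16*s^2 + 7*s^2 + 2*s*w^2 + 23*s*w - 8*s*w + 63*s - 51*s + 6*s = s^3 + s^2*(-3*w - 9) + s*(2*w^2 + 15*w + 18)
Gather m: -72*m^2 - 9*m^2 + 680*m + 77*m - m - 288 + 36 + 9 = -81*m^2 + 756*m - 243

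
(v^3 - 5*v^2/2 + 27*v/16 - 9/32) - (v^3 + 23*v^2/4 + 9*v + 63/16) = -33*v^2/4 - 117*v/16 - 135/32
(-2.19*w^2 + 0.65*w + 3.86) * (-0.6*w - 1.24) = 1.314*w^3 + 2.3256*w^2 - 3.122*w - 4.7864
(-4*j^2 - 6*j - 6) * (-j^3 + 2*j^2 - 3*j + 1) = 4*j^5 - 2*j^4 + 6*j^3 + 2*j^2 + 12*j - 6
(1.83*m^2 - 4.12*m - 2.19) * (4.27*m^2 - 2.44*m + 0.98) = 7.8141*m^4 - 22.0576*m^3 + 2.4949*m^2 + 1.306*m - 2.1462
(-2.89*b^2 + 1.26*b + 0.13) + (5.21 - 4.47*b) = -2.89*b^2 - 3.21*b + 5.34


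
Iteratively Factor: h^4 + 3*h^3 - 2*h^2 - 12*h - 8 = (h - 2)*(h^3 + 5*h^2 + 8*h + 4) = (h - 2)*(h + 2)*(h^2 + 3*h + 2) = (h - 2)*(h + 1)*(h + 2)*(h + 2)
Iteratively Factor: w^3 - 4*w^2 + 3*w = (w)*(w^2 - 4*w + 3) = w*(w - 1)*(w - 3)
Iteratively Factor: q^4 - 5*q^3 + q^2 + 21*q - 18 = (q - 3)*(q^3 - 2*q^2 - 5*q + 6) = (q - 3)*(q - 1)*(q^2 - q - 6) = (q - 3)^2*(q - 1)*(q + 2)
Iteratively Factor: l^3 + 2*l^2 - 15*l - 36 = (l + 3)*(l^2 - l - 12) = (l + 3)^2*(l - 4)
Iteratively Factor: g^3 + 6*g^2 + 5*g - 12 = (g + 3)*(g^2 + 3*g - 4) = (g + 3)*(g + 4)*(g - 1)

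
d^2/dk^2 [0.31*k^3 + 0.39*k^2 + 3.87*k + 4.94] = 1.86*k + 0.78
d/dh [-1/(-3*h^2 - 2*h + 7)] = 2*(-3*h - 1)/(3*h^2 + 2*h - 7)^2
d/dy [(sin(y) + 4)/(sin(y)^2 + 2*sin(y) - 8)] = -cos(y)/(sin(y) - 2)^2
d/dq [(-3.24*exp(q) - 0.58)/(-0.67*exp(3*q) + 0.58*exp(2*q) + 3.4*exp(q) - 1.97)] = (-4.3416*exp(3*q) + 0.7134*exp(2*q) + 0.672800000000001*exp(q) + 8.3548)*exp(q)/(0.4489*exp(6*q) - 0.7772*exp(5*q) - 4.2196*exp(4*q) + 6.5838*exp(3*q) + 9.2748*exp(2*q) - 13.396*exp(q) + 3.8809)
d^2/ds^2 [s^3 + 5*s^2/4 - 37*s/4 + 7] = 6*s + 5/2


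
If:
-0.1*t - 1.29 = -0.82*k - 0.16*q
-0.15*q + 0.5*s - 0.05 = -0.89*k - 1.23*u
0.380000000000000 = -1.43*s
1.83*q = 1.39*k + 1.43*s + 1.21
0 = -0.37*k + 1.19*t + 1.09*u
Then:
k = 1.41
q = 1.52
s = -0.27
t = 1.06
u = -0.68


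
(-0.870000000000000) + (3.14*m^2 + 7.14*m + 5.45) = 3.14*m^2 + 7.14*m + 4.58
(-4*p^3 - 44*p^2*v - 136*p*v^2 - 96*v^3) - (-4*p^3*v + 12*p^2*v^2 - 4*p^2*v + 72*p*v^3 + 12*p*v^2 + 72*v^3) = 4*p^3*v - 4*p^3 - 12*p^2*v^2 - 40*p^2*v - 72*p*v^3 - 148*p*v^2 - 168*v^3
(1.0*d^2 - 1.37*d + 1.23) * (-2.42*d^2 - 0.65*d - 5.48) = -2.42*d^4 + 2.6654*d^3 - 7.5661*d^2 + 6.7081*d - 6.7404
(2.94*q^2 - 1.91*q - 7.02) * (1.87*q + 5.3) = 5.4978*q^3 + 12.0103*q^2 - 23.2504*q - 37.206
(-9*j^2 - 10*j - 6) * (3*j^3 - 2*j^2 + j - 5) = -27*j^5 - 12*j^4 - 7*j^3 + 47*j^2 + 44*j + 30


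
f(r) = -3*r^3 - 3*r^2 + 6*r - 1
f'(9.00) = -777.00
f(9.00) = -2377.00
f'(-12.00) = -1218.00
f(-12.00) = 4679.00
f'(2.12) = -47.17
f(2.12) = -30.35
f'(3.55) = -128.72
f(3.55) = -151.72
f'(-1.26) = -0.73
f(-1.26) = -7.32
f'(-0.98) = 3.24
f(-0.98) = -6.94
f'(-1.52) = -5.67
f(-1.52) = -6.52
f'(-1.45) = -4.22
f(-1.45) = -6.86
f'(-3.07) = -60.40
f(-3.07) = 39.11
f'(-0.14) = 6.66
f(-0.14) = -1.89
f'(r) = -9*r^2 - 6*r + 6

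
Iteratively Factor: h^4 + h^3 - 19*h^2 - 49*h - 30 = (h + 3)*(h^3 - 2*h^2 - 13*h - 10) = (h - 5)*(h + 3)*(h^2 + 3*h + 2) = (h - 5)*(h + 1)*(h + 3)*(h + 2)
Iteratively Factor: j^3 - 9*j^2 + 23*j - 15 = (j - 1)*(j^2 - 8*j + 15) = (j - 5)*(j - 1)*(j - 3)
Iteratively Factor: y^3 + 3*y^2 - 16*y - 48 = (y + 3)*(y^2 - 16) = (y + 3)*(y + 4)*(y - 4)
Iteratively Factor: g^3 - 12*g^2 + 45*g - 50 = (g - 5)*(g^2 - 7*g + 10) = (g - 5)*(g - 2)*(g - 5)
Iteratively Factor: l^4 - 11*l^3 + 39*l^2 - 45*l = (l - 3)*(l^3 - 8*l^2 + 15*l) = (l - 3)^2*(l^2 - 5*l) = (l - 5)*(l - 3)^2*(l)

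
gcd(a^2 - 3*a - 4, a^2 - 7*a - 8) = a + 1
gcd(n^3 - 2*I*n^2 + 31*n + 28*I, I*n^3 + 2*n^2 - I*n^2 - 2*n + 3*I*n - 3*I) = n + I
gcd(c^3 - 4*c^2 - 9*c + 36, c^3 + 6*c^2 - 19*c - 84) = c^2 - c - 12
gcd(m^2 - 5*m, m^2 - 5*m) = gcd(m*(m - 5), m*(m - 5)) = m^2 - 5*m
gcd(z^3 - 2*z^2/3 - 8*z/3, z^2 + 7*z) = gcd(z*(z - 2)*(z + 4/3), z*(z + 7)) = z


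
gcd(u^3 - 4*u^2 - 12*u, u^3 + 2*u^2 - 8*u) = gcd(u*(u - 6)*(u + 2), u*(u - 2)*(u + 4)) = u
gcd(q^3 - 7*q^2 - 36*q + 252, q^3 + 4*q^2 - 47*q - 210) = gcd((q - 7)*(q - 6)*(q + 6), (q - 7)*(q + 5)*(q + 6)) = q^2 - q - 42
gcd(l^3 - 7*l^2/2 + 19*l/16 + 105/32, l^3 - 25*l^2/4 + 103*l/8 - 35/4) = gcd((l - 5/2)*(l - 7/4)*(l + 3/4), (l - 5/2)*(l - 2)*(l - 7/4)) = l^2 - 17*l/4 + 35/8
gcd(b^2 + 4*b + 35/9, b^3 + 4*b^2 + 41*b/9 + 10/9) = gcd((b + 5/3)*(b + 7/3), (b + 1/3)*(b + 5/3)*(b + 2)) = b + 5/3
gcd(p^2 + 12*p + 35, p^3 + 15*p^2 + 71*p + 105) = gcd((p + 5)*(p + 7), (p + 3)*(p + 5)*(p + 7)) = p^2 + 12*p + 35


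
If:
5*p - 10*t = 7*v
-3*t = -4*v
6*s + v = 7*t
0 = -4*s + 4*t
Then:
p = 0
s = 0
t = 0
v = 0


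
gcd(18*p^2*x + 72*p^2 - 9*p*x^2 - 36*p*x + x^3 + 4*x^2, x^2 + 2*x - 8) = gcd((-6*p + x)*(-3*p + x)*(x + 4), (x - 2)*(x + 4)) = x + 4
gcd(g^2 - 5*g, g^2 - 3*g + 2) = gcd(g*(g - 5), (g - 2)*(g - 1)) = 1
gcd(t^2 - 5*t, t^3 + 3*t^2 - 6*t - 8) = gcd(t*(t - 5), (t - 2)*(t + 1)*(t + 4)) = 1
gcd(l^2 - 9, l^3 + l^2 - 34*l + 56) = 1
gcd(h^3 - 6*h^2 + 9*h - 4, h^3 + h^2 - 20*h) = h - 4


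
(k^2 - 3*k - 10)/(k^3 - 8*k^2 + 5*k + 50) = 1/(k - 5)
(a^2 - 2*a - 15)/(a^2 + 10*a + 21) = (a - 5)/(a + 7)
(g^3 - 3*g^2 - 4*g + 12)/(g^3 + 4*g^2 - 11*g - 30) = (g - 2)/(g + 5)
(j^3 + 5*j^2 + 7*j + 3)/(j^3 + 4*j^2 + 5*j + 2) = (j + 3)/(j + 2)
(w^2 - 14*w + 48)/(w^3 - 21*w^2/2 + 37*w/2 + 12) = 2*(w - 6)/(2*w^2 - 5*w - 3)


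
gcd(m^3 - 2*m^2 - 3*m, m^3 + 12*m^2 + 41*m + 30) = m + 1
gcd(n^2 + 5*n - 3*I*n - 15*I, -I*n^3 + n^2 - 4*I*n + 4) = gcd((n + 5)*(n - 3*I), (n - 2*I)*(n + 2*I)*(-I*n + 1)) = 1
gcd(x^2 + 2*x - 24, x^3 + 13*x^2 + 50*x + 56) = 1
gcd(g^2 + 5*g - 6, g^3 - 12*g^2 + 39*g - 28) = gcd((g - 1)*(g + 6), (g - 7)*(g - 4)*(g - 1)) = g - 1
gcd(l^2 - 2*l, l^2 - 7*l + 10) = l - 2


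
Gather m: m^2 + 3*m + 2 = m^2 + 3*m + 2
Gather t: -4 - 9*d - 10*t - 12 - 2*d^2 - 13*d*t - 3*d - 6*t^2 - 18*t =-2*d^2 - 12*d - 6*t^2 + t*(-13*d - 28) - 16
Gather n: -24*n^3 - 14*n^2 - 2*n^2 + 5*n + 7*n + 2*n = -24*n^3 - 16*n^2 + 14*n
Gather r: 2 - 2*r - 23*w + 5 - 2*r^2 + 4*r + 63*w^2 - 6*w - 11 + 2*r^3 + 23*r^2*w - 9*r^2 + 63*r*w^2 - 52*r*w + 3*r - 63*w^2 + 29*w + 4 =2*r^3 + r^2*(23*w - 11) + r*(63*w^2 - 52*w + 5)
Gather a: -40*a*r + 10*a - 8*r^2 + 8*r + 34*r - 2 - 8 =a*(10 - 40*r) - 8*r^2 + 42*r - 10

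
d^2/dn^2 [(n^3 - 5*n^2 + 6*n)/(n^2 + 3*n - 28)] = 4*(29*n^3 - 336*n^2 + 1428*n - 1708)/(n^6 + 9*n^5 - 57*n^4 - 477*n^3 + 1596*n^2 + 7056*n - 21952)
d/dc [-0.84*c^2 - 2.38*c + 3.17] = -1.68*c - 2.38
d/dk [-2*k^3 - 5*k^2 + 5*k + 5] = -6*k^2 - 10*k + 5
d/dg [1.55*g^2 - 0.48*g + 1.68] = 3.1*g - 0.48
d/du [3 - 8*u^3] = -24*u^2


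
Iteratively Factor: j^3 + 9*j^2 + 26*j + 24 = (j + 3)*(j^2 + 6*j + 8) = (j + 3)*(j + 4)*(j + 2)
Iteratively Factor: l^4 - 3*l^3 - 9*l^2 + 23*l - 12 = (l - 4)*(l^3 + l^2 - 5*l + 3) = (l - 4)*(l + 3)*(l^2 - 2*l + 1) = (l - 4)*(l - 1)*(l + 3)*(l - 1)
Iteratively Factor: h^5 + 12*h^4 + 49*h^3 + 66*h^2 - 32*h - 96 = (h + 4)*(h^4 + 8*h^3 + 17*h^2 - 2*h - 24) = (h + 4)^2*(h^3 + 4*h^2 + h - 6) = (h + 2)*(h + 4)^2*(h^2 + 2*h - 3) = (h - 1)*(h + 2)*(h + 4)^2*(h + 3)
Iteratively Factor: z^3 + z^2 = (z + 1)*(z^2) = z*(z + 1)*(z)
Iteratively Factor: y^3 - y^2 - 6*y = (y)*(y^2 - y - 6) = y*(y + 2)*(y - 3)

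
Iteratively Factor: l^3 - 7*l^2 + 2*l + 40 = (l - 4)*(l^2 - 3*l - 10) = (l - 5)*(l - 4)*(l + 2)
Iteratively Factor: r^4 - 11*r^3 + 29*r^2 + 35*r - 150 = (r - 5)*(r^3 - 6*r^2 - r + 30) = (r - 5)^2*(r^2 - r - 6) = (r - 5)^2*(r + 2)*(r - 3)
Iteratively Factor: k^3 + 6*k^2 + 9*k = (k + 3)*(k^2 + 3*k) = (k + 3)^2*(k)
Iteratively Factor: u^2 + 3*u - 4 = (u + 4)*(u - 1)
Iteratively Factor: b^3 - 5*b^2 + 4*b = (b)*(b^2 - 5*b + 4) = b*(b - 4)*(b - 1)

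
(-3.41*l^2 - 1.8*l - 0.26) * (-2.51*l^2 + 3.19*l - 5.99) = 8.5591*l^4 - 6.3599*l^3 + 15.3365*l^2 + 9.9526*l + 1.5574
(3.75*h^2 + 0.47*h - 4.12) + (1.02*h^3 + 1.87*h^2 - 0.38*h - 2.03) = 1.02*h^3 + 5.62*h^2 + 0.09*h - 6.15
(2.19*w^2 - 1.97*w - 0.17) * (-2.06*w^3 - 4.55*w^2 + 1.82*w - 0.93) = -4.5114*w^5 - 5.9063*w^4 + 13.2995*w^3 - 4.8486*w^2 + 1.5227*w + 0.1581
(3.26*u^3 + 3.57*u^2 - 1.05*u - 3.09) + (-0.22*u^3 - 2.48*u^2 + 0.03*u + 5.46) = 3.04*u^3 + 1.09*u^2 - 1.02*u + 2.37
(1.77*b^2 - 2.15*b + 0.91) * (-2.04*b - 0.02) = -3.6108*b^3 + 4.3506*b^2 - 1.8134*b - 0.0182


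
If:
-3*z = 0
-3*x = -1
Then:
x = 1/3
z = 0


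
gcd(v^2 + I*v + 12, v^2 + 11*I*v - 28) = v + 4*I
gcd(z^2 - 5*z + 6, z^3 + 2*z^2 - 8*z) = z - 2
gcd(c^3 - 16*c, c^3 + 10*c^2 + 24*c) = c^2 + 4*c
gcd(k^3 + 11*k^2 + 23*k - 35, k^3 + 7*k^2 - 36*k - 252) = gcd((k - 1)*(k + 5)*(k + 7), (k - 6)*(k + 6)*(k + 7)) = k + 7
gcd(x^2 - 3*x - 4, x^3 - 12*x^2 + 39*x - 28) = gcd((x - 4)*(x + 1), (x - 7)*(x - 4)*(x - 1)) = x - 4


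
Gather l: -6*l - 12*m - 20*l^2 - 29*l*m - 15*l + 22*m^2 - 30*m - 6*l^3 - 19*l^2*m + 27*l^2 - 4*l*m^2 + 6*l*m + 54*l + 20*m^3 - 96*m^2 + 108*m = -6*l^3 + l^2*(7 - 19*m) + l*(-4*m^2 - 23*m + 33) + 20*m^3 - 74*m^2 + 66*m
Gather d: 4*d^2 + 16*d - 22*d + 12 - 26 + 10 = 4*d^2 - 6*d - 4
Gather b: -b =-b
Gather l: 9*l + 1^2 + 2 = 9*l + 3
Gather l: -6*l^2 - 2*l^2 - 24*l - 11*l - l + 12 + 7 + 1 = -8*l^2 - 36*l + 20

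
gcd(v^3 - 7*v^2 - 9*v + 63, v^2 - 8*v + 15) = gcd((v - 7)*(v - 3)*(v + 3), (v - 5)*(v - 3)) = v - 3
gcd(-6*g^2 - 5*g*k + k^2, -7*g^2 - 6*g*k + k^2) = g + k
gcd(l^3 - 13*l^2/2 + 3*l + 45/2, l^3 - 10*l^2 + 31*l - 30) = l^2 - 8*l + 15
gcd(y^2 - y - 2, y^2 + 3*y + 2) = y + 1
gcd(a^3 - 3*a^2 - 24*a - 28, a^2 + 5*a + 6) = a + 2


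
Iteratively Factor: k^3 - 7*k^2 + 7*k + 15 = (k - 5)*(k^2 - 2*k - 3) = (k - 5)*(k + 1)*(k - 3)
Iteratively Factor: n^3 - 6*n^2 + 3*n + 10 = (n - 2)*(n^2 - 4*n - 5) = (n - 5)*(n - 2)*(n + 1)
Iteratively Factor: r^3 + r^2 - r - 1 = (r - 1)*(r^2 + 2*r + 1) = (r - 1)*(r + 1)*(r + 1)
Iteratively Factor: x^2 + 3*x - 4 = (x - 1)*(x + 4)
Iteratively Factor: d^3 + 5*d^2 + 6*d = (d + 2)*(d^2 + 3*d) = d*(d + 2)*(d + 3)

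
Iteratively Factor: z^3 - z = (z + 1)*(z^2 - z) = (z - 1)*(z + 1)*(z)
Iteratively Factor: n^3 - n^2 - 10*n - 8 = (n + 1)*(n^2 - 2*n - 8) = (n - 4)*(n + 1)*(n + 2)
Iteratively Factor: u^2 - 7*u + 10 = (u - 2)*(u - 5)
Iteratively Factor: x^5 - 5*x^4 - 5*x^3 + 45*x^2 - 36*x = (x)*(x^4 - 5*x^3 - 5*x^2 + 45*x - 36) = x*(x - 4)*(x^3 - x^2 - 9*x + 9) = x*(x - 4)*(x - 3)*(x^2 + 2*x - 3) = x*(x - 4)*(x - 3)*(x + 3)*(x - 1)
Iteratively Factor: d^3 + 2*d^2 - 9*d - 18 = (d + 3)*(d^2 - d - 6) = (d - 3)*(d + 3)*(d + 2)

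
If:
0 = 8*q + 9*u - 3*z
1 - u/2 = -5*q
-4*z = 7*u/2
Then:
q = -93/497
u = 64/497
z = -8/71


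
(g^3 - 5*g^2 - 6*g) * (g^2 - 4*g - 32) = g^5 - 9*g^4 - 18*g^3 + 184*g^2 + 192*g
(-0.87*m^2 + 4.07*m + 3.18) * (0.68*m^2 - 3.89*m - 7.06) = -0.5916*m^4 + 6.1519*m^3 - 7.5277*m^2 - 41.1044*m - 22.4508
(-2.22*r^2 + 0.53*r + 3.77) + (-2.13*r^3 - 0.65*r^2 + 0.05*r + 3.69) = -2.13*r^3 - 2.87*r^2 + 0.58*r + 7.46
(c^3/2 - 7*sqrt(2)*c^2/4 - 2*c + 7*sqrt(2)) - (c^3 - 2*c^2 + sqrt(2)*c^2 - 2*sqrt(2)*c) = -c^3/2 - 11*sqrt(2)*c^2/4 + 2*c^2 - 2*c + 2*sqrt(2)*c + 7*sqrt(2)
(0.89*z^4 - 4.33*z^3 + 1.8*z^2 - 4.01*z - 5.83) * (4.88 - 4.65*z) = -4.1385*z^5 + 24.4777*z^4 - 29.5004*z^3 + 27.4305*z^2 + 7.5407*z - 28.4504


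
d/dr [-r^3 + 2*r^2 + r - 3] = -3*r^2 + 4*r + 1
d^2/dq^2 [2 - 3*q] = 0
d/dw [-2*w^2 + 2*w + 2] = 2 - 4*w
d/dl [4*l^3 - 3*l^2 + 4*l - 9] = 12*l^2 - 6*l + 4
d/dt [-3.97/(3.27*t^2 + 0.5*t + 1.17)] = (25.9638*t + 1.985)/(3.27*t^2 + 0.5*t + 1.17)^2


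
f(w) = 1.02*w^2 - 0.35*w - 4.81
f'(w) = 2.04*w - 0.35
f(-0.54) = -4.32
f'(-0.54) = -1.45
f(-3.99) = 12.83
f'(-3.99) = -8.49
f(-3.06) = 5.81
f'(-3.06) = -6.59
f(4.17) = 11.47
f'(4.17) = 8.16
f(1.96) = -1.58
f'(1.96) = 3.65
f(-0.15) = -4.73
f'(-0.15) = -0.66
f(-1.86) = -0.63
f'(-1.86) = -4.14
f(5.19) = 20.85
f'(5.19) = 10.24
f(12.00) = 137.87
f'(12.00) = 24.13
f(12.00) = 137.87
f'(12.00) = 24.13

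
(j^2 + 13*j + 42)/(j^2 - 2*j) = (j^2 + 13*j + 42)/(j*(j - 2))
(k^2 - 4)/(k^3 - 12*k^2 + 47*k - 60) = (k^2 - 4)/(k^3 - 12*k^2 + 47*k - 60)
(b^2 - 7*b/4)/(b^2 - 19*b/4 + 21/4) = b/(b - 3)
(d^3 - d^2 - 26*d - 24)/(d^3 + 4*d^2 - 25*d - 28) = (d^2 - 2*d - 24)/(d^2 + 3*d - 28)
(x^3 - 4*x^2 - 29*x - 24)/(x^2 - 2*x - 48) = (x^2 + 4*x + 3)/(x + 6)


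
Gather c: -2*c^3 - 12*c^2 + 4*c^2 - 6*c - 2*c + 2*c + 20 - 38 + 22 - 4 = -2*c^3 - 8*c^2 - 6*c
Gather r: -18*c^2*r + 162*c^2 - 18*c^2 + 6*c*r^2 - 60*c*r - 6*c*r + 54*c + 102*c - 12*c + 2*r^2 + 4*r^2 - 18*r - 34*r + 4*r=144*c^2 + 144*c + r^2*(6*c + 6) + r*(-18*c^2 - 66*c - 48)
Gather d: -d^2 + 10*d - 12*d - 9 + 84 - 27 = -d^2 - 2*d + 48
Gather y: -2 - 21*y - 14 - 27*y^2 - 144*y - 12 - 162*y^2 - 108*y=-189*y^2 - 273*y - 28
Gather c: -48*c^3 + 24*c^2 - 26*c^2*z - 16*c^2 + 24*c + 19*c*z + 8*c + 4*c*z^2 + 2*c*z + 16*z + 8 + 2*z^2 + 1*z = -48*c^3 + c^2*(8 - 26*z) + c*(4*z^2 + 21*z + 32) + 2*z^2 + 17*z + 8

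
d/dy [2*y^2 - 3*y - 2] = 4*y - 3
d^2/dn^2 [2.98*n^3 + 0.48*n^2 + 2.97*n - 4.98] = 17.88*n + 0.96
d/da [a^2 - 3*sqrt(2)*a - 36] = 2*a - 3*sqrt(2)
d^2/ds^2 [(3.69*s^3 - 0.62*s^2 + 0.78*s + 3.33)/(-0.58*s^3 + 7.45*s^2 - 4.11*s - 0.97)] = (-31.471844*s^6 + 51.20298*s^5 + 22.8239279999998*s^4 + 2.44725199999993*s^3 - 1212.685296*s^2 + 568.366812*s - 153.243908)/(0.195112*s^9 - 7.51854*s^8 + 100.722162*s^7 - 519.070561*s^6 + 688.589859*s^5 - 202.152444*s^4 - 107.141793*s^3 + 28.126896*s^2 + 11.601297*s + 0.912673)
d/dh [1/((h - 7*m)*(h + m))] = ((-h + 7*m)*(h + m) - (h - 7*m)^2)/((h - 7*m)^3*(h + m)^2)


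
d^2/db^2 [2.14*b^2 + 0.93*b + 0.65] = 4.28000000000000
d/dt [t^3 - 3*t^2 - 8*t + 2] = 3*t^2 - 6*t - 8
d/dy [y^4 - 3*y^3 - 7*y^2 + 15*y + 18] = 4*y^3 - 9*y^2 - 14*y + 15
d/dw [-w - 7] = -1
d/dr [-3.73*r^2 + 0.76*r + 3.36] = 0.76 - 7.46*r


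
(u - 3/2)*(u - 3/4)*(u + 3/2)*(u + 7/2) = u^4 + 11*u^3/4 - 39*u^2/8 - 99*u/16 + 189/32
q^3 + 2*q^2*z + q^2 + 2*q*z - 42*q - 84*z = (q - 6)*(q + 7)*(q + 2*z)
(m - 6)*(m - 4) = m^2 - 10*m + 24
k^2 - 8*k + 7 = (k - 7)*(k - 1)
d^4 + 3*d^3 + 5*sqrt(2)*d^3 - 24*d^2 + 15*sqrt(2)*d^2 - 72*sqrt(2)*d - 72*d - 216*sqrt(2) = (d + 3)*(d - 3*sqrt(2))*(d + 2*sqrt(2))*(d + 6*sqrt(2))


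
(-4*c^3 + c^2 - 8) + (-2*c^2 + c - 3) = -4*c^3 - c^2 + c - 11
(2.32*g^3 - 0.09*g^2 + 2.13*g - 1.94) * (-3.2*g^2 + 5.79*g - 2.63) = -7.424*g^5 + 13.7208*g^4 - 13.4387*g^3 + 18.7774*g^2 - 16.8345*g + 5.1022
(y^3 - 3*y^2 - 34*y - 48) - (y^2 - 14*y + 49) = y^3 - 4*y^2 - 20*y - 97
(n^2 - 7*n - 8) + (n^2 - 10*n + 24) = 2*n^2 - 17*n + 16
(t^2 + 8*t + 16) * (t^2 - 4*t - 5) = t^4 + 4*t^3 - 21*t^2 - 104*t - 80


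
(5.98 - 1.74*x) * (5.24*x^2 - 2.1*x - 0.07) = -9.1176*x^3 + 34.9892*x^2 - 12.4362*x - 0.4186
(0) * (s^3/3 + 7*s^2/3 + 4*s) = 0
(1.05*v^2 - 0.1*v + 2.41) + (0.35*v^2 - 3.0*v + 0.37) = 1.4*v^2 - 3.1*v + 2.78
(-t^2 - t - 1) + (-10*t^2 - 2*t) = -11*t^2 - 3*t - 1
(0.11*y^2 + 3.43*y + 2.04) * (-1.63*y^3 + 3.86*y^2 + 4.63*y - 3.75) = -0.1793*y^5 - 5.1663*y^4 + 10.4239*y^3 + 23.3428*y^2 - 3.4173*y - 7.65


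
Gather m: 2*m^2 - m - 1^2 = 2*m^2 - m - 1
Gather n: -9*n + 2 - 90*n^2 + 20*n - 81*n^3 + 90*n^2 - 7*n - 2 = -81*n^3 + 4*n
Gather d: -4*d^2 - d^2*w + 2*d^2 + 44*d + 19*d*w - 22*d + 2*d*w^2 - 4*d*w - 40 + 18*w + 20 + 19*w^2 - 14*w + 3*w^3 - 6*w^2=d^2*(-w - 2) + d*(2*w^2 + 15*w + 22) + 3*w^3 + 13*w^2 + 4*w - 20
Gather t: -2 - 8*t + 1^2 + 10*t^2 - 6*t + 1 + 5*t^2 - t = 15*t^2 - 15*t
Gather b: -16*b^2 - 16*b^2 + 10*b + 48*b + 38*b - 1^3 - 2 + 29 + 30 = -32*b^2 + 96*b + 56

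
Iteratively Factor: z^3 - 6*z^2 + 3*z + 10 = (z - 5)*(z^2 - z - 2) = (z - 5)*(z - 2)*(z + 1)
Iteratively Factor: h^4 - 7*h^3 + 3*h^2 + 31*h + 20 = (h + 1)*(h^3 - 8*h^2 + 11*h + 20) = (h - 4)*(h + 1)*(h^2 - 4*h - 5) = (h - 4)*(h + 1)^2*(h - 5)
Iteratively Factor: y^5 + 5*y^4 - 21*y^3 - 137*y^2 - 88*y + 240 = (y + 4)*(y^4 + y^3 - 25*y^2 - 37*y + 60) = (y - 1)*(y + 4)*(y^3 + 2*y^2 - 23*y - 60) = (y - 1)*(y + 4)^2*(y^2 - 2*y - 15) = (y - 1)*(y + 3)*(y + 4)^2*(y - 5)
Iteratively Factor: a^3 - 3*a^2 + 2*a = (a)*(a^2 - 3*a + 2) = a*(a - 2)*(a - 1)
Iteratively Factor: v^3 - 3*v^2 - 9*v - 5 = (v - 5)*(v^2 + 2*v + 1) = (v - 5)*(v + 1)*(v + 1)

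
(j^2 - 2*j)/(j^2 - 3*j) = (j - 2)/(j - 3)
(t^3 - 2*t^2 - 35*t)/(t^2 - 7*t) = t + 5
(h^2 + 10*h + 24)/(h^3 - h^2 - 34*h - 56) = (h + 6)/(h^2 - 5*h - 14)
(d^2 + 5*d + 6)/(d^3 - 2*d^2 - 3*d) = (d^2 + 5*d + 6)/(d*(d^2 - 2*d - 3))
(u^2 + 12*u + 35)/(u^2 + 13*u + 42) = (u + 5)/(u + 6)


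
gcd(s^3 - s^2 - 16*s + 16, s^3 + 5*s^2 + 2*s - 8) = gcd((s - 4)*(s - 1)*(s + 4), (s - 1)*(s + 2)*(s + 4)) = s^2 + 3*s - 4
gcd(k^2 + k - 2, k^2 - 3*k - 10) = k + 2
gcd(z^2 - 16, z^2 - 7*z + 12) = z - 4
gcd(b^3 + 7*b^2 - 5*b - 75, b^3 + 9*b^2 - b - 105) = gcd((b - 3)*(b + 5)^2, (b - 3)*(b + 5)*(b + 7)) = b^2 + 2*b - 15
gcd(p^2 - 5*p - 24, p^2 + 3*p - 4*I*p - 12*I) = p + 3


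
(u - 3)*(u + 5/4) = u^2 - 7*u/4 - 15/4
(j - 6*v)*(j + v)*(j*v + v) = j^3*v - 5*j^2*v^2 + j^2*v - 6*j*v^3 - 5*j*v^2 - 6*v^3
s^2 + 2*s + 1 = (s + 1)^2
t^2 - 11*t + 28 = (t - 7)*(t - 4)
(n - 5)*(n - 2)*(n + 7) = n^3 - 39*n + 70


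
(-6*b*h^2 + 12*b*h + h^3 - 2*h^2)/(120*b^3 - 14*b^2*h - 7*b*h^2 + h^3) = h*(2 - h)/(20*b^2 + b*h - h^2)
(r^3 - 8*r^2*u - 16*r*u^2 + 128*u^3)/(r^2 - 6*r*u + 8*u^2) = (r^2 - 4*r*u - 32*u^2)/(r - 2*u)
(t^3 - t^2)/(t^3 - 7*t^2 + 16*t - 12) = t^2*(t - 1)/(t^3 - 7*t^2 + 16*t - 12)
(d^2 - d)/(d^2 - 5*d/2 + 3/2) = 2*d/(2*d - 3)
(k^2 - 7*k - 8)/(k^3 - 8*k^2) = (k + 1)/k^2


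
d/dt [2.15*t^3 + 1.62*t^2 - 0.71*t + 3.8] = 6.45*t^2 + 3.24*t - 0.71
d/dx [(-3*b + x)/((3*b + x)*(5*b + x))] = ((3*b - x)*(3*b + x) + (3*b - x)*(5*b + x) + (3*b + x)*(5*b + x))/((3*b + x)^2*(5*b + x)^2)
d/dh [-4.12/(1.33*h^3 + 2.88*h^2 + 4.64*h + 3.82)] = (16.4388*h^2 + 23.7312*h + 19.1168)/(1.33*h^3 + 2.88*h^2 + 4.64*h + 3.82)^2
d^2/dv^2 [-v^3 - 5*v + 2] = -6*v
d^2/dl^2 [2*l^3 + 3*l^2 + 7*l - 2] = 12*l + 6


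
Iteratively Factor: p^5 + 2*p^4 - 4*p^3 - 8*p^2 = (p + 2)*(p^4 - 4*p^2) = p*(p + 2)*(p^3 - 4*p) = p*(p - 2)*(p + 2)*(p^2 + 2*p) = p*(p - 2)*(p + 2)^2*(p)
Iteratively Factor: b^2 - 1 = (b - 1)*(b + 1)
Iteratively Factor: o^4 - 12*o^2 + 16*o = (o)*(o^3 - 12*o + 16) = o*(o + 4)*(o^2 - 4*o + 4) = o*(o - 2)*(o + 4)*(o - 2)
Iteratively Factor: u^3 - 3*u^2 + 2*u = (u - 1)*(u^2 - 2*u) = u*(u - 1)*(u - 2)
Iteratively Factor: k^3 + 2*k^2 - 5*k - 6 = (k + 1)*(k^2 + k - 6) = (k - 2)*(k + 1)*(k + 3)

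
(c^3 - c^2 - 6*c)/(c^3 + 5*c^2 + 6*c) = (c - 3)/(c + 3)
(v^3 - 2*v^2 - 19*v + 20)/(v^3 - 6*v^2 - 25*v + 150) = (v^2 + 3*v - 4)/(v^2 - v - 30)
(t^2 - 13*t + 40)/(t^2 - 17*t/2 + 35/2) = 2*(t - 8)/(2*t - 7)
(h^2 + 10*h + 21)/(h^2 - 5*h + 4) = (h^2 + 10*h + 21)/(h^2 - 5*h + 4)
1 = 1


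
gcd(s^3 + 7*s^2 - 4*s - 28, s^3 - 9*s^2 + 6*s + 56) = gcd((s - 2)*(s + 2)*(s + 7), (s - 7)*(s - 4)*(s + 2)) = s + 2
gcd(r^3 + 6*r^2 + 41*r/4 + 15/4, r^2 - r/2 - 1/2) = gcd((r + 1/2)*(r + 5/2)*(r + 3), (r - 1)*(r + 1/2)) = r + 1/2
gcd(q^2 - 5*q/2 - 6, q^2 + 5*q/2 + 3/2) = q + 3/2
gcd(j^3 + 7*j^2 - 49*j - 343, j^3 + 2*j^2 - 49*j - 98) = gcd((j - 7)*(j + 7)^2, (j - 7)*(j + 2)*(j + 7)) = j^2 - 49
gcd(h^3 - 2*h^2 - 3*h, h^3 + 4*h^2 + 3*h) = h^2 + h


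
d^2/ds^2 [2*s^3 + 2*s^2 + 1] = 12*s + 4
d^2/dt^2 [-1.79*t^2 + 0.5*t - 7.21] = -3.58000000000000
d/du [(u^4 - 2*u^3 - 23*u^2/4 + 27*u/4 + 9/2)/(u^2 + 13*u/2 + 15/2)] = (16*u^5 + 140*u^4 + 32*u^3 - 713*u^2 - 762*u + 171)/(2*(4*u^4 + 52*u^3 + 229*u^2 + 390*u + 225))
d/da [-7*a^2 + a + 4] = 1 - 14*a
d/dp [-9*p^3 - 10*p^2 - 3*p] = -27*p^2 - 20*p - 3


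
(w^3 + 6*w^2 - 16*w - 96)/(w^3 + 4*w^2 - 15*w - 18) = (w^2 - 16)/(w^2 - 2*w - 3)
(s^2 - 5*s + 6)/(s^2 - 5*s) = (s^2 - 5*s + 6)/(s*(s - 5))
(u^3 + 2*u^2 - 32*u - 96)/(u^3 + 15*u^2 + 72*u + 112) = (u - 6)/(u + 7)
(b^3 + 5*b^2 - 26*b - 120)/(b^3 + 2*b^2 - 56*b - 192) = (b - 5)/(b - 8)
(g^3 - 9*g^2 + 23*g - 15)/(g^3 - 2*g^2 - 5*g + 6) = (g - 5)/(g + 2)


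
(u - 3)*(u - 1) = u^2 - 4*u + 3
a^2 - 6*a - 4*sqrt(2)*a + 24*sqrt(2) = (a - 6)*(a - 4*sqrt(2))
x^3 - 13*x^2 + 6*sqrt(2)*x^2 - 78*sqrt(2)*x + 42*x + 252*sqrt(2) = (x - 7)*(x - 6)*(x + 6*sqrt(2))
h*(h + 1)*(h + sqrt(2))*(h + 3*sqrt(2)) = h^4 + h^3 + 4*sqrt(2)*h^3 + 4*sqrt(2)*h^2 + 6*h^2 + 6*h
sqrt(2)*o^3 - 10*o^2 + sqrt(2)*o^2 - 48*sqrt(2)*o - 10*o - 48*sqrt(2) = (o - 8*sqrt(2))*(o + 3*sqrt(2))*(sqrt(2)*o + sqrt(2))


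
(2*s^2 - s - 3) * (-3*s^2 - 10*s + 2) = -6*s^4 - 17*s^3 + 23*s^2 + 28*s - 6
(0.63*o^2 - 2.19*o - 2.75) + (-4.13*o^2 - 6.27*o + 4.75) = -3.5*o^2 - 8.46*o + 2.0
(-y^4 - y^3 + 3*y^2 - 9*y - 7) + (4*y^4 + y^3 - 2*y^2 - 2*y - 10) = 3*y^4 + y^2 - 11*y - 17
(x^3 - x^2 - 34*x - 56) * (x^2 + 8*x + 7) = x^5 + 7*x^4 - 35*x^3 - 335*x^2 - 686*x - 392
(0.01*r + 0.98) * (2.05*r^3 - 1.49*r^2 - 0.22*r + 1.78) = 0.0205*r^4 + 1.9941*r^3 - 1.4624*r^2 - 0.1978*r + 1.7444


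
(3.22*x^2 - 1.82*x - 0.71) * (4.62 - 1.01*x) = -3.2522*x^3 + 16.7146*x^2 - 7.6913*x - 3.2802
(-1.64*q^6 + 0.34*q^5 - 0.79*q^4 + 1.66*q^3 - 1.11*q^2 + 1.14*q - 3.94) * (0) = 0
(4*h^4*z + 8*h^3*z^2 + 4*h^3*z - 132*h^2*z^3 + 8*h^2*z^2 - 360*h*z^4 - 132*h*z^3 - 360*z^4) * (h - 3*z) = 4*h^5*z - 4*h^4*z^2 + 4*h^4*z - 156*h^3*z^3 - 4*h^3*z^2 + 36*h^2*z^4 - 156*h^2*z^3 + 1080*h*z^5 + 36*h*z^4 + 1080*z^5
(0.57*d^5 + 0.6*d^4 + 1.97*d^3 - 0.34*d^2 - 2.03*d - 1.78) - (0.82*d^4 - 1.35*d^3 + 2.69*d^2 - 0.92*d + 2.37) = 0.57*d^5 - 0.22*d^4 + 3.32*d^3 - 3.03*d^2 - 1.11*d - 4.15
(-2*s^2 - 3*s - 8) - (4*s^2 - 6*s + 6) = -6*s^2 + 3*s - 14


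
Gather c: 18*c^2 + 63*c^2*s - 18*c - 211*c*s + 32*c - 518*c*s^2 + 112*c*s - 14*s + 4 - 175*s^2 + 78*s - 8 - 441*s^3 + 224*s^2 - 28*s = c^2*(63*s + 18) + c*(-518*s^2 - 99*s + 14) - 441*s^3 + 49*s^2 + 36*s - 4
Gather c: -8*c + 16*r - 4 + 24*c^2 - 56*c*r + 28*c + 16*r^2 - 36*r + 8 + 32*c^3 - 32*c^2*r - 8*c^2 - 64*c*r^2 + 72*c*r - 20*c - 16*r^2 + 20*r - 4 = 32*c^3 + c^2*(16 - 32*r) + c*(-64*r^2 + 16*r)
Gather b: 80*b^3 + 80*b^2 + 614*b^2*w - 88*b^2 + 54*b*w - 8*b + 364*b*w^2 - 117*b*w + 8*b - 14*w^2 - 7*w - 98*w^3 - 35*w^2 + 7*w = 80*b^3 + b^2*(614*w - 8) + b*(364*w^2 - 63*w) - 98*w^3 - 49*w^2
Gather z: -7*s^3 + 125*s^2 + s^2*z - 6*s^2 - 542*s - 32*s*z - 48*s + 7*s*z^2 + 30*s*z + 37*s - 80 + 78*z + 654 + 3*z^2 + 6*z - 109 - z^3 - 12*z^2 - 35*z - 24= -7*s^3 + 119*s^2 - 553*s - z^3 + z^2*(7*s - 9) + z*(s^2 - 2*s + 49) + 441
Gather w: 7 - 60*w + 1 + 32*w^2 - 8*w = 32*w^2 - 68*w + 8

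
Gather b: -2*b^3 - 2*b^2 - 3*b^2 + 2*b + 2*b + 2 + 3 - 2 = -2*b^3 - 5*b^2 + 4*b + 3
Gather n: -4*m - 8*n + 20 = -4*m - 8*n + 20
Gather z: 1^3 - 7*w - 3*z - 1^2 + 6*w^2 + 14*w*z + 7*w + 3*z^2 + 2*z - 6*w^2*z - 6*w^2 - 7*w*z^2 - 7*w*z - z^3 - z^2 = -z^3 + z^2*(2 - 7*w) + z*(-6*w^2 + 7*w - 1)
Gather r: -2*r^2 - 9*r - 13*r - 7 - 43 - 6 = -2*r^2 - 22*r - 56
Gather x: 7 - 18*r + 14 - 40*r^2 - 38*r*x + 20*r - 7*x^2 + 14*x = -40*r^2 + 2*r - 7*x^2 + x*(14 - 38*r) + 21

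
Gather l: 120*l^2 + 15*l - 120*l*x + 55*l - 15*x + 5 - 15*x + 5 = 120*l^2 + l*(70 - 120*x) - 30*x + 10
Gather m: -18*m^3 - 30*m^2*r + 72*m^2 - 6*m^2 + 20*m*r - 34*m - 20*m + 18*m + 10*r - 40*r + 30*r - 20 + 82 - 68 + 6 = -18*m^3 + m^2*(66 - 30*r) + m*(20*r - 36)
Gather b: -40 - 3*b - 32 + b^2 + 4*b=b^2 + b - 72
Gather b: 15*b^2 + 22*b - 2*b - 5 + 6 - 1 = 15*b^2 + 20*b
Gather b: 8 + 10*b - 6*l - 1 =10*b - 6*l + 7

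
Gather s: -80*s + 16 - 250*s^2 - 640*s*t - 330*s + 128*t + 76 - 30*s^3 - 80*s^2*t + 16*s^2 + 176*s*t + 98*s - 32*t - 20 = -30*s^3 + s^2*(-80*t - 234) + s*(-464*t - 312) + 96*t + 72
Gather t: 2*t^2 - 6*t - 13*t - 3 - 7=2*t^2 - 19*t - 10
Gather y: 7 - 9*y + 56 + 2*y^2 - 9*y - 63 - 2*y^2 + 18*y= 0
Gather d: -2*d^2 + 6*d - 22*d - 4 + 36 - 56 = -2*d^2 - 16*d - 24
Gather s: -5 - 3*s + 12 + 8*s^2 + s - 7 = 8*s^2 - 2*s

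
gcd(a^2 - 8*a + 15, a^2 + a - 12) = a - 3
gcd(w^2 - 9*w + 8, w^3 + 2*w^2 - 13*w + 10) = w - 1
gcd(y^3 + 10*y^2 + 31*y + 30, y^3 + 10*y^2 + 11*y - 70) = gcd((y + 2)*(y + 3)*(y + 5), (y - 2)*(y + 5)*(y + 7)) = y + 5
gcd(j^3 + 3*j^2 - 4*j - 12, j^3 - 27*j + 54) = 1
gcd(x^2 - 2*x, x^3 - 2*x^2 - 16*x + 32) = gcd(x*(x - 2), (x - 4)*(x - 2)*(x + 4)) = x - 2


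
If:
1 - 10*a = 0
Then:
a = 1/10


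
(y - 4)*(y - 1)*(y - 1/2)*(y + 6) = y^4 + y^3/2 - 53*y^2/2 + 37*y - 12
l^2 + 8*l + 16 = (l + 4)^2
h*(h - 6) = h^2 - 6*h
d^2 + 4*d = d*(d + 4)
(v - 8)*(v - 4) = v^2 - 12*v + 32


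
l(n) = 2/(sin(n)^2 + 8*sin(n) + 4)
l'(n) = 2*(-2*sin(n)*cos(n) - 8*cos(n))/(sin(n)^2 + 8*sin(n) + 4)^2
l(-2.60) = 14.11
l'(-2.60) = 594.56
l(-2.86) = 1.08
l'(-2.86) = 4.16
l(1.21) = 0.16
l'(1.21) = -0.05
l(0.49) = 0.25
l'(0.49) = -0.25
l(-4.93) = 0.16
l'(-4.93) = -0.03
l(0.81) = 0.19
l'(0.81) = -0.12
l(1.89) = 0.16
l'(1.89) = 0.04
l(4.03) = -1.25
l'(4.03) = 3.15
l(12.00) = -428.00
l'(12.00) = -535389.79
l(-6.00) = 0.32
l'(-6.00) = -0.41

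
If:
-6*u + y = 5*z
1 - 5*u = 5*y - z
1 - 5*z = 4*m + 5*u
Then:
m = 3/14 - 11*z/28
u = 1/35 - 24*z/35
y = 31*z/35 + 6/35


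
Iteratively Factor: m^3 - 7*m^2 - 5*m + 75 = (m - 5)*(m^2 - 2*m - 15) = (m - 5)^2*(m + 3)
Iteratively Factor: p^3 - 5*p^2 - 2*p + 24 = (p - 4)*(p^2 - p - 6) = (p - 4)*(p + 2)*(p - 3)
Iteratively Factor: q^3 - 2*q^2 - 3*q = (q)*(q^2 - 2*q - 3) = q*(q - 3)*(q + 1)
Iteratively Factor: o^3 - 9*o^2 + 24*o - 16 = (o - 4)*(o^2 - 5*o + 4) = (o - 4)^2*(o - 1)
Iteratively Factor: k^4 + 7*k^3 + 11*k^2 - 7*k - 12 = (k + 1)*(k^3 + 6*k^2 + 5*k - 12) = (k + 1)*(k + 3)*(k^2 + 3*k - 4) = (k - 1)*(k + 1)*(k + 3)*(k + 4)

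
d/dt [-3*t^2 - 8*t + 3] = -6*t - 8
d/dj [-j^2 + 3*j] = 3 - 2*j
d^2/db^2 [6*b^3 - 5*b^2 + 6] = 36*b - 10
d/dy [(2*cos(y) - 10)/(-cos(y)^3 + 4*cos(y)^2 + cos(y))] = 2*(-2*cos(y)^3 + 19*cos(y)^2 - 40*cos(y) - 5)*sin(y)/((sin(y)^2 + 4*cos(y))^2*cos(y)^2)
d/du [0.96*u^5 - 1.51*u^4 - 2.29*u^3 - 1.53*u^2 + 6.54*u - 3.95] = 4.8*u^4 - 6.04*u^3 - 6.87*u^2 - 3.06*u + 6.54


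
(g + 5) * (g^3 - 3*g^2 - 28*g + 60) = g^4 + 2*g^3 - 43*g^2 - 80*g + 300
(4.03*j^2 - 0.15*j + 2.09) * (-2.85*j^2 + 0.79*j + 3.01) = -11.4855*j^4 + 3.6112*j^3 + 6.0553*j^2 + 1.1996*j + 6.2909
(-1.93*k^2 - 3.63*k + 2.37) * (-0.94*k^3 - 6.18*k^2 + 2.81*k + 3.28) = 1.8142*k^5 + 15.3396*k^4 + 14.7823*k^3 - 31.1773*k^2 - 5.2467*k + 7.7736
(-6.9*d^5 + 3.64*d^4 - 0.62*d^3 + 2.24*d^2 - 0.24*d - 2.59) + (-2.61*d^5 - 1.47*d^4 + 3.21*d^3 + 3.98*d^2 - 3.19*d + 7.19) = -9.51*d^5 + 2.17*d^4 + 2.59*d^3 + 6.22*d^2 - 3.43*d + 4.6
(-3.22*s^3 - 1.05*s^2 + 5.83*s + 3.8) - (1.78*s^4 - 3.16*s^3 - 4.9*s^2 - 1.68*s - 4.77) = -1.78*s^4 - 0.0600000000000001*s^3 + 3.85*s^2 + 7.51*s + 8.57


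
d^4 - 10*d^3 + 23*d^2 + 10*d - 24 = (d - 6)*(d - 4)*(d - 1)*(d + 1)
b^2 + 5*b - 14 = (b - 2)*(b + 7)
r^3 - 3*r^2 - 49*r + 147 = (r - 7)*(r - 3)*(r + 7)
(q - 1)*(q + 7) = q^2 + 6*q - 7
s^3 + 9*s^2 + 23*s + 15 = (s + 1)*(s + 3)*(s + 5)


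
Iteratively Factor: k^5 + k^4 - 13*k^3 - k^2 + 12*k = (k - 1)*(k^4 + 2*k^3 - 11*k^2 - 12*k) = (k - 1)*(k + 4)*(k^3 - 2*k^2 - 3*k) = k*(k - 1)*(k + 4)*(k^2 - 2*k - 3) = k*(k - 1)*(k + 1)*(k + 4)*(k - 3)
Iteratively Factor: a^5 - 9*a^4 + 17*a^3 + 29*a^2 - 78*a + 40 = (a + 2)*(a^4 - 11*a^3 + 39*a^2 - 49*a + 20) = (a - 1)*(a + 2)*(a^3 - 10*a^2 + 29*a - 20) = (a - 1)^2*(a + 2)*(a^2 - 9*a + 20) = (a - 5)*(a - 1)^2*(a + 2)*(a - 4)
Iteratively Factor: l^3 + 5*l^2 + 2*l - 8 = (l + 4)*(l^2 + l - 2) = (l - 1)*(l + 4)*(l + 2)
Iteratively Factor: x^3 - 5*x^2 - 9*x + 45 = (x - 3)*(x^2 - 2*x - 15) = (x - 5)*(x - 3)*(x + 3)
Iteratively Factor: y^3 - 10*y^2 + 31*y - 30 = (y - 2)*(y^2 - 8*y + 15) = (y - 3)*(y - 2)*(y - 5)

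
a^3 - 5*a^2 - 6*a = a*(a - 6)*(a + 1)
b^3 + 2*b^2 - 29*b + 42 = (b - 3)*(b - 2)*(b + 7)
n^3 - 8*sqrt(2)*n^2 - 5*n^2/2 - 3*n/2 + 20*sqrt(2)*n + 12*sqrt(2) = (n - 3)*(n + 1/2)*(n - 8*sqrt(2))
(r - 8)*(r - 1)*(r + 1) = r^3 - 8*r^2 - r + 8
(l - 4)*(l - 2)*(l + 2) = l^3 - 4*l^2 - 4*l + 16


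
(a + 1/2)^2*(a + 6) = a^3 + 7*a^2 + 25*a/4 + 3/2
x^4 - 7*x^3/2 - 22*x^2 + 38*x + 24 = (x - 6)*(x - 2)*(x + 1/2)*(x + 4)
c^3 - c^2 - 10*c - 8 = (c - 4)*(c + 1)*(c + 2)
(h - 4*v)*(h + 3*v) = h^2 - h*v - 12*v^2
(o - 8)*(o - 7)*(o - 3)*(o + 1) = o^4 - 17*o^3 + 83*o^2 - 67*o - 168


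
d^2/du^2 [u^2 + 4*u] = 2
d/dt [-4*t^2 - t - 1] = -8*t - 1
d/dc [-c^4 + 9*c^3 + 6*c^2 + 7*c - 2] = -4*c^3 + 27*c^2 + 12*c + 7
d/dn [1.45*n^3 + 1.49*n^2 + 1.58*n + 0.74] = 4.35*n^2 + 2.98*n + 1.58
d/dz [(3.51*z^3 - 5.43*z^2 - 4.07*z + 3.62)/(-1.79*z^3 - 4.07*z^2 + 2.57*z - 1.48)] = (-24.0054*z^4 + 3.4708*z^3 - 26.665*z^2 + 45.5396*z - 3.2798)/(3.2041*z^6 + 14.5706*z^5 + 7.3643*z^4 - 15.6214*z^3 + 18.6521*z^2 - 7.6072*z + 2.1904)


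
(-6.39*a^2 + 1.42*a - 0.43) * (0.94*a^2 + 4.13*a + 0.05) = -6.0066*a^4 - 25.0559*a^3 + 5.1409*a^2 - 1.7049*a - 0.0215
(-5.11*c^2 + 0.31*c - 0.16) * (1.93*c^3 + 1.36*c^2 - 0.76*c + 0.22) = -9.8623*c^5 - 6.3513*c^4 + 3.9964*c^3 - 1.5774*c^2 + 0.1898*c - 0.0352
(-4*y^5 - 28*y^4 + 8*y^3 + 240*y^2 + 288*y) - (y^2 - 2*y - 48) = -4*y^5 - 28*y^4 + 8*y^3 + 239*y^2 + 290*y + 48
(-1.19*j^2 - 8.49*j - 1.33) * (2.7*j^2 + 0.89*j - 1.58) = -3.213*j^4 - 23.9821*j^3 - 9.2669*j^2 + 12.2305*j + 2.1014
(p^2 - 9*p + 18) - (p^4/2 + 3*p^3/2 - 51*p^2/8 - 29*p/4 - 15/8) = -p^4/2 - 3*p^3/2 + 59*p^2/8 - 7*p/4 + 159/8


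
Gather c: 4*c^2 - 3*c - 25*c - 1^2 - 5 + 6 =4*c^2 - 28*c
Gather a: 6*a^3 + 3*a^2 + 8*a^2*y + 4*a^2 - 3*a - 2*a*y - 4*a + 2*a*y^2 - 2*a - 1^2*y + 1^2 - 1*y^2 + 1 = 6*a^3 + a^2*(8*y + 7) + a*(2*y^2 - 2*y - 9) - y^2 - y + 2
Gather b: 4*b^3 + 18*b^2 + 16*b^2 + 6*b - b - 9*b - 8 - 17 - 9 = 4*b^3 + 34*b^2 - 4*b - 34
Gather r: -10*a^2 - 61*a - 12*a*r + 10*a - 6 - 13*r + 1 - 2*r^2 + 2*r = -10*a^2 - 51*a - 2*r^2 + r*(-12*a - 11) - 5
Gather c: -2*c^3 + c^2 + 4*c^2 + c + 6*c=-2*c^3 + 5*c^2 + 7*c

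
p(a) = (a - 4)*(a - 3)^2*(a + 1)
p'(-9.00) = -5520.00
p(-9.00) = 14976.00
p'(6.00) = 165.00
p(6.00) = 126.00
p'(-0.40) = -25.98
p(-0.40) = -30.52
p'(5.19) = 67.66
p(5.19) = 35.33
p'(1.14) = 20.28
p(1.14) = -21.17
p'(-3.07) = -514.43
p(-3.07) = 539.22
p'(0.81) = 18.67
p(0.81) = -27.69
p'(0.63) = 16.26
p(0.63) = -30.85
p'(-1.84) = -203.97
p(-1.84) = 114.92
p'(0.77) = 18.24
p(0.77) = -28.43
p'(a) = (a - 4)*(a - 3)^2 + (a - 4)*(a + 1)*(2*a - 6) + (a - 3)^2*(a + 1)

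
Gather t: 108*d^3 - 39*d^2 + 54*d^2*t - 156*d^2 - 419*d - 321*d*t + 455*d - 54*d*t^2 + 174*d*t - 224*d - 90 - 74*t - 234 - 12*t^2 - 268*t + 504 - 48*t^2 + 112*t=108*d^3 - 195*d^2 - 188*d + t^2*(-54*d - 60) + t*(54*d^2 - 147*d - 230) + 180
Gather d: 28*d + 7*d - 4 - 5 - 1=35*d - 10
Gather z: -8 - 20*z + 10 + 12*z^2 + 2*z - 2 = 12*z^2 - 18*z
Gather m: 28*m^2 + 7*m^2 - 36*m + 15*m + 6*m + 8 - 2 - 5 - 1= 35*m^2 - 15*m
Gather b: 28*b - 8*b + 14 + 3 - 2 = 20*b + 15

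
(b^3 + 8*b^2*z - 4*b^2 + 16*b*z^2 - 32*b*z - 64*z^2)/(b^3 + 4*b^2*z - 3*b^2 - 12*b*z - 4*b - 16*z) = (b + 4*z)/(b + 1)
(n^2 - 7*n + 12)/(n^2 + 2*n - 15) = (n - 4)/(n + 5)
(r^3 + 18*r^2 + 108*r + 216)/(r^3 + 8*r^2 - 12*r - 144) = (r + 6)/(r - 4)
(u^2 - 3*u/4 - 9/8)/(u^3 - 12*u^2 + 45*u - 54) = (8*u^2 - 6*u - 9)/(8*(u^3 - 12*u^2 + 45*u - 54))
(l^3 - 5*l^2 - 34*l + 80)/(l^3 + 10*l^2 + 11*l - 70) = (l - 8)/(l + 7)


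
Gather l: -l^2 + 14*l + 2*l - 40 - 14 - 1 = -l^2 + 16*l - 55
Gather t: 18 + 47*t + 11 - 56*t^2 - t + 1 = -56*t^2 + 46*t + 30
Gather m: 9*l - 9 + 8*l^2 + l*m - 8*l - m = 8*l^2 + l + m*(l - 1) - 9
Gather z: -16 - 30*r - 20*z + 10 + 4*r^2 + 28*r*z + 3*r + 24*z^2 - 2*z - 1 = 4*r^2 - 27*r + 24*z^2 + z*(28*r - 22) - 7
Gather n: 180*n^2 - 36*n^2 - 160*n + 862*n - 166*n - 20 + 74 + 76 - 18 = 144*n^2 + 536*n + 112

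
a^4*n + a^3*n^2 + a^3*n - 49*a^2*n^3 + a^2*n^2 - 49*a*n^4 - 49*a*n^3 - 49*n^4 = (a - 7*n)*(a + n)*(a + 7*n)*(a*n + n)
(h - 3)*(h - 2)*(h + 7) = h^3 + 2*h^2 - 29*h + 42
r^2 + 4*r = r*(r + 4)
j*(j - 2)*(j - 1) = j^3 - 3*j^2 + 2*j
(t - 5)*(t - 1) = t^2 - 6*t + 5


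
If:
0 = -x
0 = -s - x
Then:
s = 0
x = 0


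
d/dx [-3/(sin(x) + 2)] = 3*cos(x)/(sin(x) + 2)^2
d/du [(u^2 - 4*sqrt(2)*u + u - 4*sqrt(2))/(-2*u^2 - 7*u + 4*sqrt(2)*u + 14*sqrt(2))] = (-4*sqrt(2)*u^2 - 5*u^2 + 12*sqrt(2)*u - 80 - 14*sqrt(2))/(4*u^4 - 16*sqrt(2)*u^3 + 28*u^3 - 112*sqrt(2)*u^2 + 81*u^2 - 196*sqrt(2)*u + 224*u + 392)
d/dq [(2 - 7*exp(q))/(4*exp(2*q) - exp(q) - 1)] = ((7*exp(q) - 2)*(8*exp(q) - 1) - 28*exp(2*q) + 7*exp(q) + 7)*exp(q)/(-4*exp(2*q) + exp(q) + 1)^2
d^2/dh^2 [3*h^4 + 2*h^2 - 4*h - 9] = 36*h^2 + 4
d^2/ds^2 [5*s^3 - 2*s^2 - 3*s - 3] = 30*s - 4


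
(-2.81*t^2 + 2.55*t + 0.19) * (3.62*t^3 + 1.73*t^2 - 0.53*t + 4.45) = -10.1722*t^5 + 4.3697*t^4 + 6.5886*t^3 - 13.5273*t^2 + 11.2468*t + 0.8455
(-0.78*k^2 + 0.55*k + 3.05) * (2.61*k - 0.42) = -2.0358*k^3 + 1.7631*k^2 + 7.7295*k - 1.281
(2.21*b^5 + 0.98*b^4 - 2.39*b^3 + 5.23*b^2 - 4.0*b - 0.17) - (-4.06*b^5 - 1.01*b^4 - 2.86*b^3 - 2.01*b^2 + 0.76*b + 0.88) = 6.27*b^5 + 1.99*b^4 + 0.47*b^3 + 7.24*b^2 - 4.76*b - 1.05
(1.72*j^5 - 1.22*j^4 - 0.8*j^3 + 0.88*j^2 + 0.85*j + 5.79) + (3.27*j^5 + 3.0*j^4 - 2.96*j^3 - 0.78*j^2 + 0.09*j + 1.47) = 4.99*j^5 + 1.78*j^4 - 3.76*j^3 + 0.1*j^2 + 0.94*j + 7.26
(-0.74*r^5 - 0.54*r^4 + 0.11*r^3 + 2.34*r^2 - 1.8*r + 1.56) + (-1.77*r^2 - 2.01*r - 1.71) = -0.74*r^5 - 0.54*r^4 + 0.11*r^3 + 0.57*r^2 - 3.81*r - 0.15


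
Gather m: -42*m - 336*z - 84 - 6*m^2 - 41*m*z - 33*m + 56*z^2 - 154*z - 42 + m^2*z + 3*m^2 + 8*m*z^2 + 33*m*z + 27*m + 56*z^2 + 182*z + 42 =m^2*(z - 3) + m*(8*z^2 - 8*z - 48) + 112*z^2 - 308*z - 84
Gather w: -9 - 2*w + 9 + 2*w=0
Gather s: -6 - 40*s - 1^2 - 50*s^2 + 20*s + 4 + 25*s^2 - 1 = -25*s^2 - 20*s - 4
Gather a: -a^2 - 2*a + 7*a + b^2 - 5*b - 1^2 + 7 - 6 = -a^2 + 5*a + b^2 - 5*b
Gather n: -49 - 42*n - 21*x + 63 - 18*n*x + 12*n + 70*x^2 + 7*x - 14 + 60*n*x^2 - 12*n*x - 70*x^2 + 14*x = n*(60*x^2 - 30*x - 30)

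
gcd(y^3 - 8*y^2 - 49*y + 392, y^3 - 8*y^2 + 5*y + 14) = y - 7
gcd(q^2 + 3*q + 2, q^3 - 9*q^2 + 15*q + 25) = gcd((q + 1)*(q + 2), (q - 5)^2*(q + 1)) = q + 1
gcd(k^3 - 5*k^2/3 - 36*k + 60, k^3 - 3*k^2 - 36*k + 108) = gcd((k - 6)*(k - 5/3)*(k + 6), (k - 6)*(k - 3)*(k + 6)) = k^2 - 36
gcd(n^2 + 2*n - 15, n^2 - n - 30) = n + 5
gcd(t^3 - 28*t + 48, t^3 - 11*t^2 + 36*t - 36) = t - 2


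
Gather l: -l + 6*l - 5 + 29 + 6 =5*l + 30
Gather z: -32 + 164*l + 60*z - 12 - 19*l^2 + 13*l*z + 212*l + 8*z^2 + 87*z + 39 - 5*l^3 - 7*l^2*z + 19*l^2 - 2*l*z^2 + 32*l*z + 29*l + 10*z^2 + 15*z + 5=-5*l^3 + 405*l + z^2*(18 - 2*l) + z*(-7*l^2 + 45*l + 162)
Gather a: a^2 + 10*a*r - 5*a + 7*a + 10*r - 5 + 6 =a^2 + a*(10*r + 2) + 10*r + 1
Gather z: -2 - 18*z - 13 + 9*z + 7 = -9*z - 8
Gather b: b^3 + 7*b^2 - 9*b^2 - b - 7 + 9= b^3 - 2*b^2 - b + 2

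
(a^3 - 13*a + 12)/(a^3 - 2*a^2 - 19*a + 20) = (a - 3)/(a - 5)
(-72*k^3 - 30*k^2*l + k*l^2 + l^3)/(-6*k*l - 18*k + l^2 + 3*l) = (12*k^2 + 7*k*l + l^2)/(l + 3)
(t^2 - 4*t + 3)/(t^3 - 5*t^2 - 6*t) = (-t^2 + 4*t - 3)/(t*(-t^2 + 5*t + 6))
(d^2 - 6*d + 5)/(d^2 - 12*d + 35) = (d - 1)/(d - 7)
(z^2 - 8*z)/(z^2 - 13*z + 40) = z/(z - 5)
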